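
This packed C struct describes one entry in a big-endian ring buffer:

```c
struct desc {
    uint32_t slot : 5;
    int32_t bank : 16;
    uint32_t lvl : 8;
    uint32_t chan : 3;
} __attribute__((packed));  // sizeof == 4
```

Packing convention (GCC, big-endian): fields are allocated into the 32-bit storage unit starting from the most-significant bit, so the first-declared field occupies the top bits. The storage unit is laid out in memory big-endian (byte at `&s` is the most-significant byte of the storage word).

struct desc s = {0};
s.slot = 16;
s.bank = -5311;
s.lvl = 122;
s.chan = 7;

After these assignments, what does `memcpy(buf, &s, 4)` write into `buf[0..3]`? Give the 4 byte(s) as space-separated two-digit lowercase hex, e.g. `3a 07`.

87 5a 0b d7

[27+:5] slot=16 & 0x1f = 0x10; word=0x80000000
[11+:16] bank=-5311 & 0xffff = 0xeb41; word=0x875a0800
[3+:8] lvl=122 & 0xff = 0x7a; word=0x875a0bd0
[0+:3] chan=7 & 0x7 = 0x7; word=0x875a0bd7
word = 0x875a0bd7 → big-endian bytes:
  [0]=0x87  [1]=0x5a  [2]=0x0b  [3]=0xd7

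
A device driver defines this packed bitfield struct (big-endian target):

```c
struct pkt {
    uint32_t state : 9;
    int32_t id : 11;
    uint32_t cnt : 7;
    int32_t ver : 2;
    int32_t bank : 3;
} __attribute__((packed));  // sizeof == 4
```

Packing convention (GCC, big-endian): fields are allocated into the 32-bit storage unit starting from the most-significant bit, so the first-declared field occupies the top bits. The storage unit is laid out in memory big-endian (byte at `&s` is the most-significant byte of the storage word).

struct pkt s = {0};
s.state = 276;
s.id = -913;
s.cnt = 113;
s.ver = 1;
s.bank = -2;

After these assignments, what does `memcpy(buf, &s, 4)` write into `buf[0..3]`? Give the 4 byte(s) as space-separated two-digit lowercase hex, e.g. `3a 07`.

8a 46 fe 2e

[23+:9] state=276 & 0x1ff = 0x114; word=0x8a000000
[12+:11] id=-913 & 0x7ff = 0x46f; word=0x8a46f000
[5+:7] cnt=113 & 0x7f = 0x71; word=0x8a46fe20
[3+:2] ver=1 & 0x3 = 0x1; word=0x8a46fe28
[0+:3] bank=-2 & 0x7 = 0x6; word=0x8a46fe2e
word = 0x8a46fe2e → big-endian bytes:
  [0]=0x8a  [1]=0x46  [2]=0xfe  [3]=0x2e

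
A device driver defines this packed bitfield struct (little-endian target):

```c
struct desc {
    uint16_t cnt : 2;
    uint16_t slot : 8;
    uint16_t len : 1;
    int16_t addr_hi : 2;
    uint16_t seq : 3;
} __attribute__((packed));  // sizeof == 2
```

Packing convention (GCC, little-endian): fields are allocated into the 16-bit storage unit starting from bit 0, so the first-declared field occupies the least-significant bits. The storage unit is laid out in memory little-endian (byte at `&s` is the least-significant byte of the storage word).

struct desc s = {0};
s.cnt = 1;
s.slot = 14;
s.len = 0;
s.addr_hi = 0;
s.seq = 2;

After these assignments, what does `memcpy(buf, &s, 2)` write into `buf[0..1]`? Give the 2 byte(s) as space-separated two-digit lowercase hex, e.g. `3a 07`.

39 40

cnt (2b) val=1 bits=0x1 at bit 0: 0x0001
slot (8b) val=14 bits=0xe at bit 2: 0x0039
len (1b) val=0 bits=0x0 at bit 10: 0x0039
addr_hi (2b) val=0 bits=0x0 at bit 11: 0x0039
seq (3b) val=2 bits=0x2 at bit 13: 0x4039
word = 0x4039 → little-endian bytes:
  [0]=0x39  [1]=0x40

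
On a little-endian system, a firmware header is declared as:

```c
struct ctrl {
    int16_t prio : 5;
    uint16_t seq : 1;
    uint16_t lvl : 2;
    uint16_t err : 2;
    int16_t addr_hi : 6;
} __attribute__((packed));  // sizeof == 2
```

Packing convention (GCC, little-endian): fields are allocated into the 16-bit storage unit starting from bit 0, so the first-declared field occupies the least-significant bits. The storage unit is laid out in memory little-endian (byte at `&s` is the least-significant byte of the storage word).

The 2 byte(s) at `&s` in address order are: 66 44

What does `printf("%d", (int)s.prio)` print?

[0]=0x66 [1]=0x44 (little-endian) → word 0x4466
prio:5 @ bit 0 → (0x4466>>0)&0x1f = 0x6  ←
seq:1 @ bit 5 → (0x4466>>5)&0x1 = 0x1
lvl:2 @ bit 6 → (0x4466>>6)&0x3 = 0x1
err:2 @ bit 8 → (0x4466>>8)&0x3 = 0x0
addr_hi:6 @ bit 10 → (0x4466>>10)&0x3f = 0x11
prio signed 5b, MSB=0: value = 6

6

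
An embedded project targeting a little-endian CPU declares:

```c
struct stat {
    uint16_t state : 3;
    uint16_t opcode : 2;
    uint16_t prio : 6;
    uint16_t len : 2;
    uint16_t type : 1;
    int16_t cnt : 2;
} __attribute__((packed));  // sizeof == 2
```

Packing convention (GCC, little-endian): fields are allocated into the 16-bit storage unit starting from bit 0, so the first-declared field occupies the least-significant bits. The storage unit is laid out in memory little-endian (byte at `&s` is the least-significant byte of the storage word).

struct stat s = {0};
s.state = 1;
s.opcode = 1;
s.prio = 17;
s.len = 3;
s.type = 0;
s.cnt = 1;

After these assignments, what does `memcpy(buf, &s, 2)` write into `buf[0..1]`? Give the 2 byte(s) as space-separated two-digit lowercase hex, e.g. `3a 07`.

state (3b) val=1 bits=0x1 at bit 0: 0x0001
opcode (2b) val=1 bits=0x1 at bit 3: 0x0009
prio (6b) val=17 bits=0x11 at bit 5: 0x0229
len (2b) val=3 bits=0x3 at bit 11: 0x1a29
type (1b) val=0 bits=0x0 at bit 13: 0x1a29
cnt (2b) val=1 bits=0x1 at bit 14: 0x5a29
word = 0x5a29 → little-endian bytes:
  [0]=0x29  [1]=0x5a

29 5a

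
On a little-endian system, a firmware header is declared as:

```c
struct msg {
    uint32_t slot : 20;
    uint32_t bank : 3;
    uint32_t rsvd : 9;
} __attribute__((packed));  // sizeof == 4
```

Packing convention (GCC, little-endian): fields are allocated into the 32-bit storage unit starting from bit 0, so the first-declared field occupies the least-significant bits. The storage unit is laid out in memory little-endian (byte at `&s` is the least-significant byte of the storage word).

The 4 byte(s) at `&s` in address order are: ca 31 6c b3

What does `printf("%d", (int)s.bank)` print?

6

[0]=0xca [1]=0x31 [2]=0x6c [3]=0xb3 (little-endian) → word 0xb36c31ca
slot:20 @ bit 0 → (0xb36c31ca>>0)&0xfffff = 0xc31ca
bank:3 @ bit 20 → (0xb36c31ca>>20)&0x7 = 0x6  ←
rsvd:9 @ bit 23 → (0xb36c31ca>>23)&0x1ff = 0x166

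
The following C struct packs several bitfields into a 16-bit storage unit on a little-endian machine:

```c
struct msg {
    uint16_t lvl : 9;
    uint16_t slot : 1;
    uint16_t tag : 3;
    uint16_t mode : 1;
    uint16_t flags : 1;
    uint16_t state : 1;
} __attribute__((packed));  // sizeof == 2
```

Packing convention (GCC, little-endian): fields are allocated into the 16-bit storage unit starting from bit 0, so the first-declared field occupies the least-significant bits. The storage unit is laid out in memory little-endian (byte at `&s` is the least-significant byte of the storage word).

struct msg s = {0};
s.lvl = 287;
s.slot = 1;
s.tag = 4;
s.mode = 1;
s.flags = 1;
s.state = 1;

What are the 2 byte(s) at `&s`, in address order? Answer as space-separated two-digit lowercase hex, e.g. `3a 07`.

[0+:9] lvl=287 & 0x1ff = 0x11f; word=0x011f
[9+:1] slot=1 & 0x1 = 0x1; word=0x031f
[10+:3] tag=4 & 0x7 = 0x4; word=0x131f
[13+:1] mode=1 & 0x1 = 0x1; word=0x331f
[14+:1] flags=1 & 0x1 = 0x1; word=0x731f
[15+:1] state=1 & 0x1 = 0x1; word=0xf31f
word = 0xf31f → little-endian bytes:
  [0]=0x1f  [1]=0xf3

1f f3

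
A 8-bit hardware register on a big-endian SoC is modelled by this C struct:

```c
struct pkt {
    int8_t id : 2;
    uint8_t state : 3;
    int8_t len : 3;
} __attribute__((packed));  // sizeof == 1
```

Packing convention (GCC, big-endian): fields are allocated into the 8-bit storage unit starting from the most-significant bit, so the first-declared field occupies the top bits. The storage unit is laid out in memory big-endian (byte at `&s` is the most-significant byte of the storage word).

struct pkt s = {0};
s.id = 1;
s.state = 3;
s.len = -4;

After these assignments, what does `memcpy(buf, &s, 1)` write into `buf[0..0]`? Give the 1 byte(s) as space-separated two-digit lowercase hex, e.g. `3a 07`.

5c

id (2b) val=1 bits=0x1 at bit 6: 0x40
state (3b) val=3 bits=0x3 at bit 3: 0x58
len (3b) val=-4 bits=0x4 at bit 0: 0x5c
word = 0x5c → big-endian bytes:
  [0]=0x5c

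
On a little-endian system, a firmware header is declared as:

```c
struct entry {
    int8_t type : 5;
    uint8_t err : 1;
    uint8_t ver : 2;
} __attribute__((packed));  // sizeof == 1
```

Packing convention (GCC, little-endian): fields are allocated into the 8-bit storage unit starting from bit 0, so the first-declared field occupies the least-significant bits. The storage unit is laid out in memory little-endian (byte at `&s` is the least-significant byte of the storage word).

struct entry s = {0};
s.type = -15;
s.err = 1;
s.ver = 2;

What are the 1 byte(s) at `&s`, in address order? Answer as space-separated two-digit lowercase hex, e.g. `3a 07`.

type:5 = -15 → 0x11 << 0 → word 0x11
err:1 = 1 → 0x1 << 5 → word 0x31
ver:2 = 2 → 0x2 << 6 → word 0xb1
word = 0xb1 → little-endian bytes:
  [0]=0xb1

b1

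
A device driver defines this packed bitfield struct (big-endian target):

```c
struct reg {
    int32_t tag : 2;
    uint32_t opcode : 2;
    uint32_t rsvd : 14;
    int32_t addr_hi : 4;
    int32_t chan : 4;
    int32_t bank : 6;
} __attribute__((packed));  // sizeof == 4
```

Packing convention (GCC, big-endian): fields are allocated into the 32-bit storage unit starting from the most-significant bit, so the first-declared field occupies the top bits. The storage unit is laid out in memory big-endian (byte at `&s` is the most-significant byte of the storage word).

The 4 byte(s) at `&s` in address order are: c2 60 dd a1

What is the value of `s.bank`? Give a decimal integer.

[0]=0xc2 [1]=0x60 [2]=0xdd [3]=0xa1 (big-endian) → word 0xc260dda1
tag [30+:2] = (word>>30) & 0x3 = 3
opcode [28+:2] = (word>>28) & 0x3 = 0
rsvd [14+:14] = (word>>14) & 0x3fff = 2435
addr_hi [10+:4] = (word>>10) & 0xf = 7
chan [6+:4] = (word>>6) & 0xf = 6
bank [0+:6] = (word>>0) & 0x3f = 33  ←
bank signed 6b, MSB=1: 33 - 64 = -31

-31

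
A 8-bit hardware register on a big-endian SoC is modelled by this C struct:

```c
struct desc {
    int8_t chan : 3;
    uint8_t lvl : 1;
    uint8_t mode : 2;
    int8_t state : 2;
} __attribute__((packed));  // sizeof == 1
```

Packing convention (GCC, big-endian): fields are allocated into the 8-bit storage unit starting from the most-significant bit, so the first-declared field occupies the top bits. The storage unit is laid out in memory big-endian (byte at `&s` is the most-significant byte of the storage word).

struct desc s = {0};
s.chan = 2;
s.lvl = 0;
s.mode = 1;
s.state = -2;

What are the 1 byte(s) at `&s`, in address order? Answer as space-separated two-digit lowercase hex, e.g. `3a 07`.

46

chan:3 = 2 → 0x2 << 5 → word 0x40
lvl:1 = 0 → 0x0 << 4 → word 0x40
mode:2 = 1 → 0x1 << 2 → word 0x44
state:2 = -2 → 0x2 << 0 → word 0x46
word = 0x46 → big-endian bytes:
  [0]=0x46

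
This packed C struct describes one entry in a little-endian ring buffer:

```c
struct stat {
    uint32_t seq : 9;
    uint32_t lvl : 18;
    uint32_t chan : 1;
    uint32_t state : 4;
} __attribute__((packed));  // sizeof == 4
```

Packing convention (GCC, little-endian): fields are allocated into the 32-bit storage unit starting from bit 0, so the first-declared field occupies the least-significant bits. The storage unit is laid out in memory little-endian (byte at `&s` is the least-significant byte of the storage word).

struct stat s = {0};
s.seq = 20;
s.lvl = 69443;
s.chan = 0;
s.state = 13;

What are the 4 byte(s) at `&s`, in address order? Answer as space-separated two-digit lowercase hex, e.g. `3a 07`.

14 86 1e d2

seq (9b) val=20 bits=0x14 at bit 0: 0x00000014
lvl (18b) val=69443 bits=0x10f43 at bit 9: 0x021e8614
chan (1b) val=0 bits=0x0 at bit 27: 0x021e8614
state (4b) val=13 bits=0xd at bit 28: 0xd21e8614
word = 0xd21e8614 → little-endian bytes:
  [0]=0x14  [1]=0x86  [2]=0x1e  [3]=0xd2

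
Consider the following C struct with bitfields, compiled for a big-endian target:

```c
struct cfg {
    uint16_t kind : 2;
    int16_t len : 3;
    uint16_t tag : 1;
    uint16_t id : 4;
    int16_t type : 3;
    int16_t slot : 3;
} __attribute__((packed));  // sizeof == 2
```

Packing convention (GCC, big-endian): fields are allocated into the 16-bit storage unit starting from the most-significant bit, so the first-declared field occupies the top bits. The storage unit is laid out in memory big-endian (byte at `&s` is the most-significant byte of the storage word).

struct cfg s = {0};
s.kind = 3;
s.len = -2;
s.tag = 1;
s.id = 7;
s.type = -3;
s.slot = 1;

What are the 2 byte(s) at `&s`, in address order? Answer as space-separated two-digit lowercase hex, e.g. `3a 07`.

f5 e9

[14+:2] kind=3 & 0x3 = 0x3; word=0xc000
[11+:3] len=-2 & 0x7 = 0x6; word=0xf000
[10+:1] tag=1 & 0x1 = 0x1; word=0xf400
[6+:4] id=7 & 0xf = 0x7; word=0xf5c0
[3+:3] type=-3 & 0x7 = 0x5; word=0xf5e8
[0+:3] slot=1 & 0x7 = 0x1; word=0xf5e9
word = 0xf5e9 → big-endian bytes:
  [0]=0xf5  [1]=0xe9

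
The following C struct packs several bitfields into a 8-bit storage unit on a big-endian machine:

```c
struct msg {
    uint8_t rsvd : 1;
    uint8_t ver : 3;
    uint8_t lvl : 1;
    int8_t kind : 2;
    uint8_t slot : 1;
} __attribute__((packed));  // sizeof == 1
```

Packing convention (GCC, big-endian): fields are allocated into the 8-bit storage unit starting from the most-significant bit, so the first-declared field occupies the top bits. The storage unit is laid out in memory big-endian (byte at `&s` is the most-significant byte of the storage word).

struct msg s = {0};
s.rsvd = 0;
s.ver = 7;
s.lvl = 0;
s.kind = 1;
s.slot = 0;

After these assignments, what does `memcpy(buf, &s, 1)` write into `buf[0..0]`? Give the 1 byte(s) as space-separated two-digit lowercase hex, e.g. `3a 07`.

72

rsvd (1b) val=0 bits=0x0 at bit 7: 0x00
ver (3b) val=7 bits=0x7 at bit 4: 0x70
lvl (1b) val=0 bits=0x0 at bit 3: 0x70
kind (2b) val=1 bits=0x1 at bit 1: 0x72
slot (1b) val=0 bits=0x0 at bit 0: 0x72
word = 0x72 → big-endian bytes:
  [0]=0x72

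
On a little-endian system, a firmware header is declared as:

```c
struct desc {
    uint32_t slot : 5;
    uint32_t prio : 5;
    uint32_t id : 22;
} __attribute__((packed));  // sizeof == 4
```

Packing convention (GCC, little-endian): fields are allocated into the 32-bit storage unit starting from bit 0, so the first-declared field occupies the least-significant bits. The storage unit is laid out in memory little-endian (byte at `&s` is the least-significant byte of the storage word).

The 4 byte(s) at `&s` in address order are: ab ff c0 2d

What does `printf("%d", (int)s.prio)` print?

[0]=0xab [1]=0xff [2]=0xc0 [3]=0x2d (little-endian) → word 0x2dc0ffab
slot:5 @ bit 0 → (0x2dc0ffab>>0)&0x1f = 0xb
prio:5 @ bit 5 → (0x2dc0ffab>>5)&0x1f = 0x1d  ←
id:22 @ bit 10 → (0x2dc0ffab>>10)&0x3fffff = 0xb703f

29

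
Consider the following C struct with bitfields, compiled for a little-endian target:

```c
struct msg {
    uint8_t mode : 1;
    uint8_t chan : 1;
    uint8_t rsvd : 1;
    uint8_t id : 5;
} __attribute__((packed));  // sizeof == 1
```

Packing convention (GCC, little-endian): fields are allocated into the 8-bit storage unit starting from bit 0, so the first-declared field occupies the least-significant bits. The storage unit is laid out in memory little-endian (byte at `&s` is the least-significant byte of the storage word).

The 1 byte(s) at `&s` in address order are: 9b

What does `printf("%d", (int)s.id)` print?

19

[0]=0x9b (little-endian) → word 0x9b
mode [0+:1] = (word>>0) & 0x1 = 1
chan [1+:1] = (word>>1) & 0x1 = 1
rsvd [2+:1] = (word>>2) & 0x1 = 0
id [3+:5] = (word>>3) & 0x1f = 19  ←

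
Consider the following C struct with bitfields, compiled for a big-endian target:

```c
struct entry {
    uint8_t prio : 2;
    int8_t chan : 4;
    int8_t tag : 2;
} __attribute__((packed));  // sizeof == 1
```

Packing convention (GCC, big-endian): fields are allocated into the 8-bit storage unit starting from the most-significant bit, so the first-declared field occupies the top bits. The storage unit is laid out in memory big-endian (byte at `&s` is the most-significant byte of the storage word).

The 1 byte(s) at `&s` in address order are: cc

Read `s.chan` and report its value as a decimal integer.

3

[0]=0xcc (big-endian) → word 0xcc
prio:2 @ bit 6 → (0xcc>>6)&0x3 = 0x3
chan:4 @ bit 2 → (0xcc>>2)&0xf = 0x3  ←
tag:2 @ bit 0 → (0xcc>>0)&0x3 = 0x0
chan signed 4b, MSB=0: value = 3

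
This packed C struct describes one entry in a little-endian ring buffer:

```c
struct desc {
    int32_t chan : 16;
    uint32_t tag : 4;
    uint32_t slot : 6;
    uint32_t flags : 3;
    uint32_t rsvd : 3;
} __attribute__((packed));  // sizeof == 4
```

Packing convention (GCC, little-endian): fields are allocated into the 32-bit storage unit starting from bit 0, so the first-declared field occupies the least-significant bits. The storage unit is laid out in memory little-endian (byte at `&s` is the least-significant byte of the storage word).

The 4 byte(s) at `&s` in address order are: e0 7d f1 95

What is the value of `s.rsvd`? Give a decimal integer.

4

[0]=0xe0 [1]=0x7d [2]=0xf1 [3]=0x95 (little-endian) → word 0x95f17de0
chan:16 @ bit 0 → (0x95f17de0>>0)&0xffff = 0x7de0
tag:4 @ bit 16 → (0x95f17de0>>16)&0xf = 0x1
slot:6 @ bit 20 → (0x95f17de0>>20)&0x3f = 0x1f
flags:3 @ bit 26 → (0x95f17de0>>26)&0x7 = 0x5
rsvd:3 @ bit 29 → (0x95f17de0>>29)&0x7 = 0x4  ←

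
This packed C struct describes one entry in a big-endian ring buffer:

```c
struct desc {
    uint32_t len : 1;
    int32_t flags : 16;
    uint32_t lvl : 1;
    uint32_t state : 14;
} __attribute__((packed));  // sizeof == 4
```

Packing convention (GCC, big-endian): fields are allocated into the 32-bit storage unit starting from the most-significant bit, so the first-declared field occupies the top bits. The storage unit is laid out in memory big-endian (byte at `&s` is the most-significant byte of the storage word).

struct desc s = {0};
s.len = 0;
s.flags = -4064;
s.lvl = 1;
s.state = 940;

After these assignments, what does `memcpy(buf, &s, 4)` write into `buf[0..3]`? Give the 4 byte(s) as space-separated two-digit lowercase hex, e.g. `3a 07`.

78 10 43 ac

[31+:1] len=0 & 0x1 = 0x0; word=0x00000000
[15+:16] flags=-4064 & 0xffff = 0xf020; word=0x78100000
[14+:1] lvl=1 & 0x1 = 0x1; word=0x78104000
[0+:14] state=940 & 0x3fff = 0x3ac; word=0x781043ac
word = 0x781043ac → big-endian bytes:
  [0]=0x78  [1]=0x10  [2]=0x43  [3]=0xac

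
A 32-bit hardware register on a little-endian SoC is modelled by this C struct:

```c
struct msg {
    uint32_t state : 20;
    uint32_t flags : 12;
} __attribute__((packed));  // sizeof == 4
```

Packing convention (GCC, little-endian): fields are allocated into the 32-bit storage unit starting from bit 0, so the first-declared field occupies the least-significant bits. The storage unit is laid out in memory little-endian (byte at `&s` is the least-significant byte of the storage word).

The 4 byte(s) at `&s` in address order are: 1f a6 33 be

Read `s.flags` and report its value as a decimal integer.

[0]=0x1f [1]=0xa6 [2]=0x33 [3]=0xbe (little-endian) → word 0xbe33a61f
state:20 @ bit 0 → (0xbe33a61f>>0)&0xfffff = 0x3a61f
flags:12 @ bit 20 → (0xbe33a61f>>20)&0xfff = 0xbe3  ←

3043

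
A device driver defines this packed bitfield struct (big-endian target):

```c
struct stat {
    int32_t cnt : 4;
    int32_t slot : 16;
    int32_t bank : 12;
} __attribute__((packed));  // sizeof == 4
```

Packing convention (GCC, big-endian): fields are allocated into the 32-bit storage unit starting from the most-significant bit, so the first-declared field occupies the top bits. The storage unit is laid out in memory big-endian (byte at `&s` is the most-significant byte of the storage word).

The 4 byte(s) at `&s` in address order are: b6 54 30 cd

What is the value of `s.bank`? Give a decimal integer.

[0]=0xb6 [1]=0x54 [2]=0x30 [3]=0xcd (big-endian) → word 0xb65430cd
cnt [28+:4] = (word>>28) & 0xf = 11
slot [12+:16] = (word>>12) & 0xffff = 25923
bank [0+:12] = (word>>0) & 0xfff = 205  ←
bank signed 12b, MSB=0: value = 205

205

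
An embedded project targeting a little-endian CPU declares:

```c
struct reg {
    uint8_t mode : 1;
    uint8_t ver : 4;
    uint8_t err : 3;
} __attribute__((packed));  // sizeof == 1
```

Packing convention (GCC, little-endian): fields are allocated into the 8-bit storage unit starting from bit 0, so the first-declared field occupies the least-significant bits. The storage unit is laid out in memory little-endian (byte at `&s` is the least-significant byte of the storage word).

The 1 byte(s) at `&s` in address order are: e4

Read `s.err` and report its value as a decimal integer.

[0]=0xe4 (little-endian) → word 0xe4
mode:1 @ bit 0 → (0xe4>>0)&0x1 = 0x0
ver:4 @ bit 1 → (0xe4>>1)&0xf = 0x2
err:3 @ bit 5 → (0xe4>>5)&0x7 = 0x7  ←

7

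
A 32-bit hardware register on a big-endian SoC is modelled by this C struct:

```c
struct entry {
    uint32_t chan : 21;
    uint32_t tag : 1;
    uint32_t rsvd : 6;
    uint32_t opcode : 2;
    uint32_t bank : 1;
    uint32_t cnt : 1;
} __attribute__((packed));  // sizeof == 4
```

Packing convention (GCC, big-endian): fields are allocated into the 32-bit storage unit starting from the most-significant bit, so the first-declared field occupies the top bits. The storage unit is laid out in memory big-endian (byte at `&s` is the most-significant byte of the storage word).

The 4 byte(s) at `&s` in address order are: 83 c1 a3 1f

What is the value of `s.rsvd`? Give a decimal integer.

[0]=0x83 [1]=0xc1 [2]=0xa3 [3]=0x1f (big-endian) → word 0x83c1a31f
chan [11+:21] = (word>>11) & 0x1fffff = 1079348
tag [10+:1] = (word>>10) & 0x1 = 0
rsvd [4+:6] = (word>>4) & 0x3f = 49  ←
opcode [2+:2] = (word>>2) & 0x3 = 3
bank [1+:1] = (word>>1) & 0x1 = 1
cnt [0+:1] = (word>>0) & 0x1 = 1

49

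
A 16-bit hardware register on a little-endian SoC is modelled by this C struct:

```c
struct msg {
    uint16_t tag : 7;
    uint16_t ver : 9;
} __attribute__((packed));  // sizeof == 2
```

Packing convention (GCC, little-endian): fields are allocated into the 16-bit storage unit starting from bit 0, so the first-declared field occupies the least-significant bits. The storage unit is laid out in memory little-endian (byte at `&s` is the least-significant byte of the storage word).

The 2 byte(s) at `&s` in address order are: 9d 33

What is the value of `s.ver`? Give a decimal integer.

103

[0]=0x9d [1]=0x33 (little-endian) → word 0x339d
tag:7 @ bit 0 → (0x339d>>0)&0x7f = 0x1d
ver:9 @ bit 7 → (0x339d>>7)&0x1ff = 0x67  ←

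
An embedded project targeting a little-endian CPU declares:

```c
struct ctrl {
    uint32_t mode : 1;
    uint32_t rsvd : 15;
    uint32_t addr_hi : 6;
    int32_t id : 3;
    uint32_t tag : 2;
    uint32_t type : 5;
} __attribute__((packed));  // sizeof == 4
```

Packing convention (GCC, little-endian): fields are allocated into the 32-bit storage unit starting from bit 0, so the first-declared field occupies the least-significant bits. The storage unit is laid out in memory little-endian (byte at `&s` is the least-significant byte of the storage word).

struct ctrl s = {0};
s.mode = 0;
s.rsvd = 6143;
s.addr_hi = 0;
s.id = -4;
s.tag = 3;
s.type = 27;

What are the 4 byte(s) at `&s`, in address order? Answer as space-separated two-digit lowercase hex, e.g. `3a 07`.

fe 2f 00 df

mode:1 = 0 → 0x0 << 0 → word 0x00000000
rsvd:15 = 6143 → 0x17ff << 1 → word 0x00002ffe
addr_hi:6 = 0 → 0x0 << 16 → word 0x00002ffe
id:3 = -4 → 0x4 << 22 → word 0x01002ffe
tag:2 = 3 → 0x3 << 25 → word 0x07002ffe
type:5 = 27 → 0x1b << 27 → word 0xdf002ffe
word = 0xdf002ffe → little-endian bytes:
  [0]=0xfe  [1]=0x2f  [2]=0x00  [3]=0xdf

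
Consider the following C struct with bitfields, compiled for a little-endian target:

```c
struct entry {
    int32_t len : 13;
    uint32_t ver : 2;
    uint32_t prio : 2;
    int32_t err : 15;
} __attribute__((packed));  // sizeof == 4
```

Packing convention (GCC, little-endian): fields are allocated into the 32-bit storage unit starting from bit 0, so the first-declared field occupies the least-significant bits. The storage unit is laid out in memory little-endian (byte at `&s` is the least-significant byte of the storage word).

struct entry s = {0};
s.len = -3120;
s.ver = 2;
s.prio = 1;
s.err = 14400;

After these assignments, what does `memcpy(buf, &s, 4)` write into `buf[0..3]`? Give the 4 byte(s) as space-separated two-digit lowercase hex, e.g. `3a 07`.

len (13b) val=-3120 bits=0x13d0 at bit 0: 0x000013d0
ver (2b) val=2 bits=0x2 at bit 13: 0x000053d0
prio (2b) val=1 bits=0x1 at bit 15: 0x0000d3d0
err (15b) val=14400 bits=0x3840 at bit 17: 0x7080d3d0
word = 0x7080d3d0 → little-endian bytes:
  [0]=0xd0  [1]=0xd3  [2]=0x80  [3]=0x70

d0 d3 80 70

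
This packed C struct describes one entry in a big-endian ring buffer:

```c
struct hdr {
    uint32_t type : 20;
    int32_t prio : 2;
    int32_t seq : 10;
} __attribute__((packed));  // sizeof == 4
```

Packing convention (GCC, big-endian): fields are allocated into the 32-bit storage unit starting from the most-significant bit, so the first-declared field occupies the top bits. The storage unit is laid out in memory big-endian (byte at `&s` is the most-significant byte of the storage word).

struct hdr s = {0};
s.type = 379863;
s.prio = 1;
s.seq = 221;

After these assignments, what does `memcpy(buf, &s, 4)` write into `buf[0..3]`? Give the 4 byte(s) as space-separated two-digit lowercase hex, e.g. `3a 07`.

5c bd 74 dd

type (20b) val=379863 bits=0x5cbd7 at bit 12: 0x5cbd7000
prio (2b) val=1 bits=0x1 at bit 10: 0x5cbd7400
seq (10b) val=221 bits=0xdd at bit 0: 0x5cbd74dd
word = 0x5cbd74dd → big-endian bytes:
  [0]=0x5c  [1]=0xbd  [2]=0x74  [3]=0xdd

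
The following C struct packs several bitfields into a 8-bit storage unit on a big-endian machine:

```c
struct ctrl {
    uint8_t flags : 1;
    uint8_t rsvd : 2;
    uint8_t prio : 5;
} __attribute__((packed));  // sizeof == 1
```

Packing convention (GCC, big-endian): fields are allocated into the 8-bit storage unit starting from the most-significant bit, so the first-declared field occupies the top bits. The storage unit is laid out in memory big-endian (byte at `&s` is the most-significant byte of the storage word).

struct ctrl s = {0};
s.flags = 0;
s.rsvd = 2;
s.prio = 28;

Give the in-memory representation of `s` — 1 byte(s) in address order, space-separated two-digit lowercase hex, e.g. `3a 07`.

5c

flags (1b) val=0 bits=0x0 at bit 7: 0x00
rsvd (2b) val=2 bits=0x2 at bit 5: 0x40
prio (5b) val=28 bits=0x1c at bit 0: 0x5c
word = 0x5c → big-endian bytes:
  [0]=0x5c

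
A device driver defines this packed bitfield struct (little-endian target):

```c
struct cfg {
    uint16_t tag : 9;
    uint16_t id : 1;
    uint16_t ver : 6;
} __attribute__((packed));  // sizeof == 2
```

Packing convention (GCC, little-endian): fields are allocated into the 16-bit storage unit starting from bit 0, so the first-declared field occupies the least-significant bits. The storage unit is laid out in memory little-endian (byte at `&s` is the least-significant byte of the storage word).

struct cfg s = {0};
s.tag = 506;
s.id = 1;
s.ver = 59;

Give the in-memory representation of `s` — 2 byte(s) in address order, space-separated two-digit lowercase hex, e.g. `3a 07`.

tag (9b) val=506 bits=0x1fa at bit 0: 0x01fa
id (1b) val=1 bits=0x1 at bit 9: 0x03fa
ver (6b) val=59 bits=0x3b at bit 10: 0xeffa
word = 0xeffa → little-endian bytes:
  [0]=0xfa  [1]=0xef

fa ef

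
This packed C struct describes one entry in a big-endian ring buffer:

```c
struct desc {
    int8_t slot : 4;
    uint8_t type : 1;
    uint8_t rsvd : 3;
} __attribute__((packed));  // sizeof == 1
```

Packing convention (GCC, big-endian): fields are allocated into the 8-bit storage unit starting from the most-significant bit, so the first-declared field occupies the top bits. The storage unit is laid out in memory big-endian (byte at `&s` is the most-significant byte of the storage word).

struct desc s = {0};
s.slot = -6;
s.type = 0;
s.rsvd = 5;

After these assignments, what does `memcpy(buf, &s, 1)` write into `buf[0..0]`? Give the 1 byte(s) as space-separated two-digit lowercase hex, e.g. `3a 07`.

a5

[4+:4] slot=-6 & 0xf = 0xa; word=0xa0
[3+:1] type=0 & 0x1 = 0x0; word=0xa0
[0+:3] rsvd=5 & 0x7 = 0x5; word=0xa5
word = 0xa5 → big-endian bytes:
  [0]=0xa5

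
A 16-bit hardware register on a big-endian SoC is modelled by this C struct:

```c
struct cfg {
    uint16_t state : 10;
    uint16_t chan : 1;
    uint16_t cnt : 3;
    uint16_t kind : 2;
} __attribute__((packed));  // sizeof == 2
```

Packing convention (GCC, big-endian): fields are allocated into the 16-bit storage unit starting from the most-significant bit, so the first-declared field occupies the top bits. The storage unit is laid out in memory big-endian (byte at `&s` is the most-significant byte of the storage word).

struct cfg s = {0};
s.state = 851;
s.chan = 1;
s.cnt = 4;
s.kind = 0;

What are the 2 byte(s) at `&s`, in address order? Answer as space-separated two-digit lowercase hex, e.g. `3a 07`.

state (10b) val=851 bits=0x353 at bit 6: 0xd4c0
chan (1b) val=1 bits=0x1 at bit 5: 0xd4e0
cnt (3b) val=4 bits=0x4 at bit 2: 0xd4f0
kind (2b) val=0 bits=0x0 at bit 0: 0xd4f0
word = 0xd4f0 → big-endian bytes:
  [0]=0xd4  [1]=0xf0

d4 f0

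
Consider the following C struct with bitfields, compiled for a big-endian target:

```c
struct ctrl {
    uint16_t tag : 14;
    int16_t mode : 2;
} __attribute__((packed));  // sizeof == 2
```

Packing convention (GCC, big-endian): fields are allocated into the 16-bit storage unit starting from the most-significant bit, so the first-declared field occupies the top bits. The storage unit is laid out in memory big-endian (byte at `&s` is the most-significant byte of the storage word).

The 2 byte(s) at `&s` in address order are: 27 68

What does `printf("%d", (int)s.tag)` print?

[0]=0x27 [1]=0x68 (big-endian) → word 0x2768
tag:14 @ bit 2 → (0x2768>>2)&0x3fff = 0x9da  ←
mode:2 @ bit 0 → (0x2768>>0)&0x3 = 0x0

2522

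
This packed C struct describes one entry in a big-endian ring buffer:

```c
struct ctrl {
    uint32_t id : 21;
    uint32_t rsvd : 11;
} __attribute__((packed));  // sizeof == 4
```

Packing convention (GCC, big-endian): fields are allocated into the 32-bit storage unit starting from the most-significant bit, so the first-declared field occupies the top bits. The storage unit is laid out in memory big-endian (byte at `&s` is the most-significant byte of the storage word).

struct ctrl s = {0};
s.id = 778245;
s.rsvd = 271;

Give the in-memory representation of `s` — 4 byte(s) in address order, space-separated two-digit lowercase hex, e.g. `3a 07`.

[11+:21] id=778245 & 0x1fffff = 0xbe005; word=0x5f002800
[0+:11] rsvd=271 & 0x7ff = 0x10f; word=0x5f00290f
word = 0x5f00290f → big-endian bytes:
  [0]=0x5f  [1]=0x00  [2]=0x29  [3]=0x0f

5f 00 29 0f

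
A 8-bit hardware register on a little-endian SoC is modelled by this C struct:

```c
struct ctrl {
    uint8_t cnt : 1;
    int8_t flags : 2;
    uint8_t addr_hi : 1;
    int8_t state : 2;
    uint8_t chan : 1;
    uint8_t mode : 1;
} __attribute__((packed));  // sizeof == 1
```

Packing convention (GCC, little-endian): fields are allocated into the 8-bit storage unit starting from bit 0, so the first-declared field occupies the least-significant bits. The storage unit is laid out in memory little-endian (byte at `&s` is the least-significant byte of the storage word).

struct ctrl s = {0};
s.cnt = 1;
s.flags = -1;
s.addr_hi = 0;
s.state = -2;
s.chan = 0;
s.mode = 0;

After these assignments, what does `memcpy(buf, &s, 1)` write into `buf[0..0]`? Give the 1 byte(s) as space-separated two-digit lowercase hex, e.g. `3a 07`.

cnt:1 = 1 → 0x1 << 0 → word 0x01
flags:2 = -1 → 0x3 << 1 → word 0x07
addr_hi:1 = 0 → 0x0 << 3 → word 0x07
state:2 = -2 → 0x2 << 4 → word 0x27
chan:1 = 0 → 0x0 << 6 → word 0x27
mode:1 = 0 → 0x0 << 7 → word 0x27
word = 0x27 → little-endian bytes:
  [0]=0x27

27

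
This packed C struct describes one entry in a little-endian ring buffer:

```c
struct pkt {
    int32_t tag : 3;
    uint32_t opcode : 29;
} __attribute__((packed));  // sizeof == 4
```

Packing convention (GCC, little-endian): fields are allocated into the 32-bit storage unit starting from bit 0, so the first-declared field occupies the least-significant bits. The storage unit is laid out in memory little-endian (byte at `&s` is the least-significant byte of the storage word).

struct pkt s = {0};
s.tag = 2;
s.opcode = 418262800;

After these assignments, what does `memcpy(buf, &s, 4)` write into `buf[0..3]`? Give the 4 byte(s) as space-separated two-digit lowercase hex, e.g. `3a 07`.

82 78 71 c7

[0+:3] tag=2 & 0x7 = 0x2; word=0x00000002
[3+:29] opcode=418262800 & 0x1fffffff = 0x18ee2f10; word=0xc7717882
word = 0xc7717882 → little-endian bytes:
  [0]=0x82  [1]=0x78  [2]=0x71  [3]=0xc7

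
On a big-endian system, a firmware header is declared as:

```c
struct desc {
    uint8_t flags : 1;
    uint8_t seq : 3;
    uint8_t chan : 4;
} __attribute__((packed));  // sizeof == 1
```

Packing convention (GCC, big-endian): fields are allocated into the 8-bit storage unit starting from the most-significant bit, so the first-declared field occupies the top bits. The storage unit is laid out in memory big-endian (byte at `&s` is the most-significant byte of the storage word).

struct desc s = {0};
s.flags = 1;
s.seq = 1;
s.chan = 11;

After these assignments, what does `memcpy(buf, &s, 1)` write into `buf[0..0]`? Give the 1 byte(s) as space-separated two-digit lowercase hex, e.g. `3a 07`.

9b

[7+:1] flags=1 & 0x1 = 0x1; word=0x80
[4+:3] seq=1 & 0x7 = 0x1; word=0x90
[0+:4] chan=11 & 0xf = 0xb; word=0x9b
word = 0x9b → big-endian bytes:
  [0]=0x9b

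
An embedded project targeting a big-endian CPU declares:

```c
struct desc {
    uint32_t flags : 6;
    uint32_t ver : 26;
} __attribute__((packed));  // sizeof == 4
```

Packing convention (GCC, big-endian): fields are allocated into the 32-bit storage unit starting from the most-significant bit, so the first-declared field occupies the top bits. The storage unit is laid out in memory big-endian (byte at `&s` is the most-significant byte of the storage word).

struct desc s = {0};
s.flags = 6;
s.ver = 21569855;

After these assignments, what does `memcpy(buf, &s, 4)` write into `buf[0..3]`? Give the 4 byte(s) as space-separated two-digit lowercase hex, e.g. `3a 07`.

flags:6 = 6 → 0x6 << 26 → word 0x18000000
ver:26 = 21569855 → 0x149213f << 0 → word 0x1949213f
word = 0x1949213f → big-endian bytes:
  [0]=0x19  [1]=0x49  [2]=0x21  [3]=0x3f

19 49 21 3f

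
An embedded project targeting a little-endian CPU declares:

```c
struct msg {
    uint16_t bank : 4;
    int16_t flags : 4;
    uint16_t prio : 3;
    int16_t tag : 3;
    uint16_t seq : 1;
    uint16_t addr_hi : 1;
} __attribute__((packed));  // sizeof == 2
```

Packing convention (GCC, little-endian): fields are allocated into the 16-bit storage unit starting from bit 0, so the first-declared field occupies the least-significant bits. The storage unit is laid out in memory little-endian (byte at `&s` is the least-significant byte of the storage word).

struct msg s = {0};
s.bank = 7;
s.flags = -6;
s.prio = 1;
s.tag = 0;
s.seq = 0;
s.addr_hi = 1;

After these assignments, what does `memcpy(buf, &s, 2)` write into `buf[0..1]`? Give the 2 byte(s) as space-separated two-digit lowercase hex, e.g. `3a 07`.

[0+:4] bank=7 & 0xf = 0x7; word=0x0007
[4+:4] flags=-6 & 0xf = 0xa; word=0x00a7
[8+:3] prio=1 & 0x7 = 0x1; word=0x01a7
[11+:3] tag=0 & 0x7 = 0x0; word=0x01a7
[14+:1] seq=0 & 0x1 = 0x0; word=0x01a7
[15+:1] addr_hi=1 & 0x1 = 0x1; word=0x81a7
word = 0x81a7 → little-endian bytes:
  [0]=0xa7  [1]=0x81

a7 81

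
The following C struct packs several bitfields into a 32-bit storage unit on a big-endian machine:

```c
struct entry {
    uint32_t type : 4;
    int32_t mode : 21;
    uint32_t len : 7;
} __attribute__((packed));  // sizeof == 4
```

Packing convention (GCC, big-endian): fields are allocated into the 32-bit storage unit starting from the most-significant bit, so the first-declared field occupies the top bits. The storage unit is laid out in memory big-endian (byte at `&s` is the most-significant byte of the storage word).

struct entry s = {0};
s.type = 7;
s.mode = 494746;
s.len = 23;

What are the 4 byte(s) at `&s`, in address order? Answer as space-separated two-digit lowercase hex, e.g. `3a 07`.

[28+:4] type=7 & 0xf = 0x7; word=0x70000000
[7+:21] mode=494746 & 0x1fffff = 0x78c9a; word=0x73c64d00
[0+:7] len=23 & 0x7f = 0x17; word=0x73c64d17
word = 0x73c64d17 → big-endian bytes:
  [0]=0x73  [1]=0xc6  [2]=0x4d  [3]=0x17

73 c6 4d 17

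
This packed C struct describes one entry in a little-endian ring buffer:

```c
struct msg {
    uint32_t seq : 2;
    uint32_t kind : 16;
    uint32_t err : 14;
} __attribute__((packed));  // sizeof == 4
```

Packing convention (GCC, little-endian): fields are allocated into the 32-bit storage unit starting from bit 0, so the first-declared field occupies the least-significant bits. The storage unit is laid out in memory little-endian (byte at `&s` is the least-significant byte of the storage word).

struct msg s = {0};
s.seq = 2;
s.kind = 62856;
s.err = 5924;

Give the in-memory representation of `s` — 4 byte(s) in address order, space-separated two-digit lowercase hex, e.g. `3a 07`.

seq:2 = 2 → 0x2 << 0 → word 0x00000002
kind:16 = 62856 → 0xf588 << 2 → word 0x0003d622
err:14 = 5924 → 0x1724 << 18 → word 0x5c93d622
word = 0x5c93d622 → little-endian bytes:
  [0]=0x22  [1]=0xd6  [2]=0x93  [3]=0x5c

22 d6 93 5c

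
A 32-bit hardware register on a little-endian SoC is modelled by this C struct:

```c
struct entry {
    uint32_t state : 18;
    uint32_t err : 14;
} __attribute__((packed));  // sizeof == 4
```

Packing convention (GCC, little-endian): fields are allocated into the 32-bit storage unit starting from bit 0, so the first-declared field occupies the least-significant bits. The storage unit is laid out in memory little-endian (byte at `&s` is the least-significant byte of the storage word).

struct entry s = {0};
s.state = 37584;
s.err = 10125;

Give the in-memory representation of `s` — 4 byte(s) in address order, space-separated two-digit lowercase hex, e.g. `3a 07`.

d0 92 34 9e

[0+:18] state=37584 & 0x3ffff = 0x92d0; word=0x000092d0
[18+:14] err=10125 & 0x3fff = 0x278d; word=0x9e3492d0
word = 0x9e3492d0 → little-endian bytes:
  [0]=0xd0  [1]=0x92  [2]=0x34  [3]=0x9e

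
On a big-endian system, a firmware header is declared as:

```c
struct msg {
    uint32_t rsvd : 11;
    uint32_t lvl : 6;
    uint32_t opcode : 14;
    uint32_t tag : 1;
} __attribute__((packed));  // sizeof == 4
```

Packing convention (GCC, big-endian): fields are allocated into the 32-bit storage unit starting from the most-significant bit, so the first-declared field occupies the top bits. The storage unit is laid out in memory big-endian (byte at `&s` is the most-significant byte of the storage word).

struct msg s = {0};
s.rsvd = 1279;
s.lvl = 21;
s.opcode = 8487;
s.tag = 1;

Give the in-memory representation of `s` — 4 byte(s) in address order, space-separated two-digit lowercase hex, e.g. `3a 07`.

9f ea c2 4f

[21+:11] rsvd=1279 & 0x7ff = 0x4ff; word=0x9fe00000
[15+:6] lvl=21 & 0x3f = 0x15; word=0x9fea8000
[1+:14] opcode=8487 & 0x3fff = 0x2127; word=0x9feac24e
[0+:1] tag=1 & 0x1 = 0x1; word=0x9feac24f
word = 0x9feac24f → big-endian bytes:
  [0]=0x9f  [1]=0xea  [2]=0xc2  [3]=0x4f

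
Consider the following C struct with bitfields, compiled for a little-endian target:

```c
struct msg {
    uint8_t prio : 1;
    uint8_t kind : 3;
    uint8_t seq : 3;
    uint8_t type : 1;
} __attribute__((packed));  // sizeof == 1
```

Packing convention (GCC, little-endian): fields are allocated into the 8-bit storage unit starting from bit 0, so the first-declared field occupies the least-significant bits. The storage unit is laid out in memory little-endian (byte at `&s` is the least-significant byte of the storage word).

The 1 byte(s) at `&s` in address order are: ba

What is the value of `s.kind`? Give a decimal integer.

[0]=0xba (little-endian) → word 0xba
prio [0+:1] = (word>>0) & 0x1 = 0
kind [1+:3] = (word>>1) & 0x7 = 5  ←
seq [4+:3] = (word>>4) & 0x7 = 3
type [7+:1] = (word>>7) & 0x1 = 1

5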